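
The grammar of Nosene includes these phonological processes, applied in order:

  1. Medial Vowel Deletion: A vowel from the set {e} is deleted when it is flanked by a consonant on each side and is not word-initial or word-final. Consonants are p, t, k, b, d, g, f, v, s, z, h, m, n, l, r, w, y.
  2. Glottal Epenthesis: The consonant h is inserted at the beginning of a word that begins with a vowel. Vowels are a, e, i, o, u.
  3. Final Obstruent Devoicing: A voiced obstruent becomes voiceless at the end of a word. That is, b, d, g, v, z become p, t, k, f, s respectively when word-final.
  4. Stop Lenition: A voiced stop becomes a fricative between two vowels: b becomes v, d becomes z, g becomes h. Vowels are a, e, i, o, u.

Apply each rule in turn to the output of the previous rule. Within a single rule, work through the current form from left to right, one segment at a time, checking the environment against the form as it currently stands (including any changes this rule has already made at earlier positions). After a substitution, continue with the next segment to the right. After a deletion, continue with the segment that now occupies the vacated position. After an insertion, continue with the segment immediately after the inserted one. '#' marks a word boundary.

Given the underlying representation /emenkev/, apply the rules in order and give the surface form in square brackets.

1 Medial Vowel Deletion: [emenkev] → [emnkv]
2 Glottal Epenthesis: [emnkv] → [hemnkv]
3 Final Obstruent Devoicing: [hemnkv] → [hemnkf]
4 Stop Lenition: no change — [hemnkf]

[hemnkf]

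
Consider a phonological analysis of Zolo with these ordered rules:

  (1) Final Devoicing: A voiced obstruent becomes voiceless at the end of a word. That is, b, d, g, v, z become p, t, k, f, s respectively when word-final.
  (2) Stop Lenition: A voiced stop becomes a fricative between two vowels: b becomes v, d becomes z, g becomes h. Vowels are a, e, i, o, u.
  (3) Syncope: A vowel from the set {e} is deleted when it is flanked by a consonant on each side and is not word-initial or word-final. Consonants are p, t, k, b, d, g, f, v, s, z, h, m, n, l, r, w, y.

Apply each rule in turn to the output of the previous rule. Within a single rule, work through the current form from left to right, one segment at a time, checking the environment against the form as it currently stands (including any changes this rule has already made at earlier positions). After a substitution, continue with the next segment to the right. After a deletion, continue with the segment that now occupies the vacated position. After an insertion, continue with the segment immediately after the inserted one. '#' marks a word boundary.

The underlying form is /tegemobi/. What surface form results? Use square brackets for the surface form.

[thmovi]

(1) Final Devoicing: no change — [tegemobi]
(2) Stop Lenition: [tegemobi] → [tehemovi]
(3) Syncope: [tehemovi] → [thmovi]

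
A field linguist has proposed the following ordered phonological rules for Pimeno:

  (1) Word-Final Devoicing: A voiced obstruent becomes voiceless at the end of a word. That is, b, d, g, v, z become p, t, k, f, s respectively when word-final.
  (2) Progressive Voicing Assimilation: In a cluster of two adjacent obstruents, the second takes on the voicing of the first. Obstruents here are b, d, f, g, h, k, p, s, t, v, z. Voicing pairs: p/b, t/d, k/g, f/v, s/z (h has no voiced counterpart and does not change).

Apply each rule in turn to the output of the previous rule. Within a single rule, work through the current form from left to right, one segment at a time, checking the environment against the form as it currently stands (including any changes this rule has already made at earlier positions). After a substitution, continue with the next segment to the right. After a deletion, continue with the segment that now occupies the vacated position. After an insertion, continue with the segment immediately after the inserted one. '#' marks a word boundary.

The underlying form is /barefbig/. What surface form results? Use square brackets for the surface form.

(1) Word-Final Devoicing: [barefbig] → [barefbik]
(2) Progressive Voicing Assimilation: [barefbik] → [barefpik]

[barefpik]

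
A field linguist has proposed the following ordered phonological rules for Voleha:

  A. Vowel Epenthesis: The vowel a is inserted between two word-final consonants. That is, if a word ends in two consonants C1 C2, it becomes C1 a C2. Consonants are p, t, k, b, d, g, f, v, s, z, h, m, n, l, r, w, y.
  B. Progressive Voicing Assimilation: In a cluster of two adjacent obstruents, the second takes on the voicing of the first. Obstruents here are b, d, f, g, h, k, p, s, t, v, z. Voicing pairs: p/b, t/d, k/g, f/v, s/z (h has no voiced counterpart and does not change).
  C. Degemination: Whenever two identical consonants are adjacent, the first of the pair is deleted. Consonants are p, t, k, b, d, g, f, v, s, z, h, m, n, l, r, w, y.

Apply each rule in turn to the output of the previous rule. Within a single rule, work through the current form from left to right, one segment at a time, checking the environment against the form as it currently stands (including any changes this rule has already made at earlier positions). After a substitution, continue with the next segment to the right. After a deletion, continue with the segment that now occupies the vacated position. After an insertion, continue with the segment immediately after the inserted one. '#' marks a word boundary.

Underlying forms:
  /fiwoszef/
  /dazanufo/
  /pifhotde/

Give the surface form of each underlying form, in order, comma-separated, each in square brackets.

[fiwosef], [dazanufo], [pifhote]

/fiwoszef/:
  A Vowel Epenthesis: no change — [fiwoszef]
  B Progressive Voicing Assimilation: [fiwoszef] → [fiwossef]
  C Degemination: [fiwossef] → [fiwosef]
/dazanufo/:
  A Vowel Epenthesis: no change — [dazanufo]
  B Progressive Voicing Assimilation: no change — [dazanufo]
  C Degemination: no change — [dazanufo]
/pifhotde/:
  A Vowel Epenthesis: no change — [pifhotde]
  B Progressive Voicing Assimilation: [pifhotde] → [pifhotte]
  C Degemination: [pifhotte] → [pifhote]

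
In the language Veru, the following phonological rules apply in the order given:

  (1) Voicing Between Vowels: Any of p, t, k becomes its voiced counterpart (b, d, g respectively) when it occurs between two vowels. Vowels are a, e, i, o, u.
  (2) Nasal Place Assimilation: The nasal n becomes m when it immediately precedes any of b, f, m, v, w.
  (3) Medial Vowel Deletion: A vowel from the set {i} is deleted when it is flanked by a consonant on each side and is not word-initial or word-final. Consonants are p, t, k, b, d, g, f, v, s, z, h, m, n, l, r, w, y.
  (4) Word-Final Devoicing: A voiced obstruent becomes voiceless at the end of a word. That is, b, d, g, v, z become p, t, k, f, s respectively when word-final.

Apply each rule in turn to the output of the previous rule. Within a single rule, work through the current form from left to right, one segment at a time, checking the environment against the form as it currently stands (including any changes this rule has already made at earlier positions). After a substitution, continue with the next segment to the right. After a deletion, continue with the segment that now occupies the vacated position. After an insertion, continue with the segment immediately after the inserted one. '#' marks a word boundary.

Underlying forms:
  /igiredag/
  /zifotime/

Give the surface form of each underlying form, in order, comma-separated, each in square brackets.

/igiredag/:
  (1) Voicing Between Vowels: no change — [igiredag]
  (2) Nasal Place Assimilation: no change — [igiredag]
  (3) Medial Vowel Deletion: [igiredag] → [igredag]
  (4) Word-Final Devoicing: [igredag] → [igredak]
/zifotime/:
  (1) Voicing Between Vowels: [zifotime] → [zifodime]
  (2) Nasal Place Assimilation: no change — [zifodime]
  (3) Medial Vowel Deletion: [zifodime] → [zfodme]
  (4) Word-Final Devoicing: no change — [zfodme]

[igredak], [zfodme]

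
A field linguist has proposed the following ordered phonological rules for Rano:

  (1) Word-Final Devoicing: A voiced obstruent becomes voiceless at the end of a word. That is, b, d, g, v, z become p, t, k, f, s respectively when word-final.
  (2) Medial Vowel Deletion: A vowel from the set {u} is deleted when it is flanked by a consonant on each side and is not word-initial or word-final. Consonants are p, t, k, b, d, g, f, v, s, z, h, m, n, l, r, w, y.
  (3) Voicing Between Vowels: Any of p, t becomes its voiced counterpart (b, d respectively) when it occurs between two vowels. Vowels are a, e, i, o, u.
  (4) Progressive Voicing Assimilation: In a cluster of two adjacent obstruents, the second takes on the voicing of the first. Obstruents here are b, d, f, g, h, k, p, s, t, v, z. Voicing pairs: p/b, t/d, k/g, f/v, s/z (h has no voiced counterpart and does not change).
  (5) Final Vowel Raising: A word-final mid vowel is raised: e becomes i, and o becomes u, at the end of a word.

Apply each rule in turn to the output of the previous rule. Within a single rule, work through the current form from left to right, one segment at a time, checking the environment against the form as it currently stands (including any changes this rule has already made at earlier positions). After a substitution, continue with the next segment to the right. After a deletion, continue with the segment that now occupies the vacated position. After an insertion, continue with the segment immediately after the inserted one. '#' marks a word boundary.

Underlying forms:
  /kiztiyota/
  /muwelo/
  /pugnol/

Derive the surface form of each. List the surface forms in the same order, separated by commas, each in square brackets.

[kizdiyoda], [mwelu], [pknol]

/kiztiyota/:
  (1) Word-Final Devoicing: no change — [kiztiyota]
  (2) Medial Vowel Deletion: no change — [kiztiyota]
  (3) Voicing Between Vowels: [kiztiyota] → [kiztiyoda]
  (4) Progressive Voicing Assimilation: [kiztiyoda] → [kizdiyoda]
  (5) Final Vowel Raising: no change — [kizdiyoda]
/muwelo/:
  (1) Word-Final Devoicing: no change — [muwelo]
  (2) Medial Vowel Deletion: [muwelo] → [mwelo]
  (3) Voicing Between Vowels: no change — [mwelo]
  (4) Progressive Voicing Assimilation: no change — [mwelo]
  (5) Final Vowel Raising: [mwelo] → [mwelu]
/pugnol/:
  (1) Word-Final Devoicing: no change — [pugnol]
  (2) Medial Vowel Deletion: [pugnol] → [pgnol]
  (3) Voicing Between Vowels: no change — [pgnol]
  (4) Progressive Voicing Assimilation: [pgnol] → [pknol]
  (5) Final Vowel Raising: no change — [pknol]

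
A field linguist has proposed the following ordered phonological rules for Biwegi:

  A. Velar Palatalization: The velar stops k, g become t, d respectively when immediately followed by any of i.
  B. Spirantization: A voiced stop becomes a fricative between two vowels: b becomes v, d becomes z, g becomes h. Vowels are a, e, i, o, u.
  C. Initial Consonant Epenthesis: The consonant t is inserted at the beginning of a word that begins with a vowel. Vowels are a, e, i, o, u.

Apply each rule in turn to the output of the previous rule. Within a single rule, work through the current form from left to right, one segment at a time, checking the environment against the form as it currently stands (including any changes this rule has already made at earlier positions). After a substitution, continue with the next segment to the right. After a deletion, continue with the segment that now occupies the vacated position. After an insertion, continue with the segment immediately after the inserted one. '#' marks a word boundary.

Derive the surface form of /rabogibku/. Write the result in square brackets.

[ravozibku]

A Velar Palatalization: [rabogibku] → [rabodibku]
B Spirantization: [rabodibku] → [ravozibku]
C Initial Consonant Epenthesis: no change — [ravozibku]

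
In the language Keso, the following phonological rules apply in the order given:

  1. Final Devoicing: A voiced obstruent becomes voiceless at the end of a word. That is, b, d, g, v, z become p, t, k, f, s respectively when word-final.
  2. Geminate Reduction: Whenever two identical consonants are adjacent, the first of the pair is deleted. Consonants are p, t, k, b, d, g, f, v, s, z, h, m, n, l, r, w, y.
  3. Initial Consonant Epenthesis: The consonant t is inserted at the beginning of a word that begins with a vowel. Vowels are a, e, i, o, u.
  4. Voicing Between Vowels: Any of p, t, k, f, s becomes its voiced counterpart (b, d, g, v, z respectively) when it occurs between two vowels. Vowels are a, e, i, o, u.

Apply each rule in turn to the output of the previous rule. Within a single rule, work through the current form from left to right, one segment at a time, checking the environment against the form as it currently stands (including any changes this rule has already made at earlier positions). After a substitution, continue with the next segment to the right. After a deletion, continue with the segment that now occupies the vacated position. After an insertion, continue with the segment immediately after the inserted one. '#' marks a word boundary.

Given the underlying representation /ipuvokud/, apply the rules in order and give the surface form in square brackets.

[tibuvogut]

1 Final Devoicing: [ipuvokud] → [ipuvokut]
2 Geminate Reduction: no change — [ipuvokut]
3 Initial Consonant Epenthesis: [ipuvokut] → [tipuvokut]
4 Voicing Between Vowels: [tipuvokut] → [tibuvogut]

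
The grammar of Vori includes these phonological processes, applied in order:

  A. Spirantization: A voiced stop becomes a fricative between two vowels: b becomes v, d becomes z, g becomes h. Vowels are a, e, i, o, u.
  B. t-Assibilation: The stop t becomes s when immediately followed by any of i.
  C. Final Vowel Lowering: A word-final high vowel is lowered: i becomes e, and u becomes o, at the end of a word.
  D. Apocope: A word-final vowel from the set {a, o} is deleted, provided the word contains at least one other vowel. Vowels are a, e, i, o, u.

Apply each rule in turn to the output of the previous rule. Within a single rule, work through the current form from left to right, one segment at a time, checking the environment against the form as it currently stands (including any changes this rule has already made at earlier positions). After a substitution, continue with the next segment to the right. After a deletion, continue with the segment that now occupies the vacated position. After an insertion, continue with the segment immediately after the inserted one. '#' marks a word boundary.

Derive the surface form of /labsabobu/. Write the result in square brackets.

A Spirantization: [labsabobu] → [labsavovu]
B t-Assibilation: no change — [labsavovu]
C Final Vowel Lowering: [labsavovu] → [labsavovo]
D Apocope: [labsavovo] → [labsavov]

[labsavov]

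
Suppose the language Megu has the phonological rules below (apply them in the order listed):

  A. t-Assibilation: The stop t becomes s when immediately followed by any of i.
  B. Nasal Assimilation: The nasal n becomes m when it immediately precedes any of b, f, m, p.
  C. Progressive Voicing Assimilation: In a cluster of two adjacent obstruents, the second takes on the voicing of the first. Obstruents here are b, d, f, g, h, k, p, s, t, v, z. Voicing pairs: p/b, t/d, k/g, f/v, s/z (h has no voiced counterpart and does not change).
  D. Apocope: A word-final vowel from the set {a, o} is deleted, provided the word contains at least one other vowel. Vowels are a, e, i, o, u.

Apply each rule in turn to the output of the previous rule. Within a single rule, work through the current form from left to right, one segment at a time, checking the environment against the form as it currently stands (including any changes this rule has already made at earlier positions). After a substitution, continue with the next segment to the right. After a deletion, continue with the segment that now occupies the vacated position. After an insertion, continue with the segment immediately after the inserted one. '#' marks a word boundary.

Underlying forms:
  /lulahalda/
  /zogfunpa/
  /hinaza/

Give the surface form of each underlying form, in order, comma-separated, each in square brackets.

/lulahalda/:
  A t-Assibilation: no change — [lulahalda]
  B Nasal Assimilation: no change — [lulahalda]
  C Progressive Voicing Assimilation: no change — [lulahalda]
  D Apocope: [lulahalda] → [lulahald]
/zogfunpa/:
  A t-Assibilation: no change — [zogfunpa]
  B Nasal Assimilation: [zogfunpa] → [zogfumpa]
  C Progressive Voicing Assimilation: [zogfumpa] → [zogvumpa]
  D Apocope: [zogvumpa] → [zogvump]
/hinaza/:
  A t-Assibilation: no change — [hinaza]
  B Nasal Assimilation: no change — [hinaza]
  C Progressive Voicing Assimilation: no change — [hinaza]
  D Apocope: [hinaza] → [hinaz]

[lulahald], [zogvump], [hinaz]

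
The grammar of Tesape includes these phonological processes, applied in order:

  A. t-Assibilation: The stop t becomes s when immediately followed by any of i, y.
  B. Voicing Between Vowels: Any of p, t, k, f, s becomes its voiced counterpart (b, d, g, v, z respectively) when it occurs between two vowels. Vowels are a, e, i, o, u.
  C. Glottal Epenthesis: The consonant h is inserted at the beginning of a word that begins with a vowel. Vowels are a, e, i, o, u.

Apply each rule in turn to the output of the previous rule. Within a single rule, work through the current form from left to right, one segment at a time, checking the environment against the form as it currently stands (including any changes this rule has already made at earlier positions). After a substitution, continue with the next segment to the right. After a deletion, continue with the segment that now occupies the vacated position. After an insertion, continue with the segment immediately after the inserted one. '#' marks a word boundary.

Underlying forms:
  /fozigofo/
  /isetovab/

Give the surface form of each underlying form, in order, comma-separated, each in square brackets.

[fozigovo], [hizedovab]

/fozigofo/:
  A t-Assibilation: no change — [fozigofo]
  B Voicing Between Vowels: [fozigofo] → [fozigovo]
  C Glottal Epenthesis: no change — [fozigovo]
/isetovab/:
  A t-Assibilation: no change — [isetovab]
  B Voicing Between Vowels: [isetovab] → [izedovab]
  C Glottal Epenthesis: [izedovab] → [hizedovab]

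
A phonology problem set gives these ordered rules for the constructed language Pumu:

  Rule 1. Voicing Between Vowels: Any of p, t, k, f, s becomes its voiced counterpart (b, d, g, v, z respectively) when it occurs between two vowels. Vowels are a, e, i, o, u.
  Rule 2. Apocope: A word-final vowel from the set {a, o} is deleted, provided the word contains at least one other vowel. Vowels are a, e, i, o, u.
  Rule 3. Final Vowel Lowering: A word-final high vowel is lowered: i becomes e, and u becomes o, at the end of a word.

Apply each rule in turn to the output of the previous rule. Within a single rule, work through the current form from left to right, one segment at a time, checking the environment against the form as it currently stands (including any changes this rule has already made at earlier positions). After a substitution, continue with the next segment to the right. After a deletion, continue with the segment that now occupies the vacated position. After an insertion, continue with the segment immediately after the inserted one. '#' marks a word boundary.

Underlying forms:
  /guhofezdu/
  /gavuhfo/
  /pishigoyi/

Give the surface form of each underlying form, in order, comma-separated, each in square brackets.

/guhofezdu/:
  Rule 1 Voicing Between Vowels: [guhofezdu] → [guhovezdu]
  Rule 2 Apocope: no change — [guhovezdu]
  Rule 3 Final Vowel Lowering: [guhovezdu] → [guhovezdo]
/gavuhfo/:
  Rule 1 Voicing Between Vowels: no change — [gavuhfo]
  Rule 2 Apocope: [gavuhfo] → [gavuhf]
  Rule 3 Final Vowel Lowering: no change — [gavuhf]
/pishigoyi/:
  Rule 1 Voicing Between Vowels: no change — [pishigoyi]
  Rule 2 Apocope: no change — [pishigoyi]
  Rule 3 Final Vowel Lowering: [pishigoyi] → [pishigoye]

[guhovezdo], [gavuhf], [pishigoye]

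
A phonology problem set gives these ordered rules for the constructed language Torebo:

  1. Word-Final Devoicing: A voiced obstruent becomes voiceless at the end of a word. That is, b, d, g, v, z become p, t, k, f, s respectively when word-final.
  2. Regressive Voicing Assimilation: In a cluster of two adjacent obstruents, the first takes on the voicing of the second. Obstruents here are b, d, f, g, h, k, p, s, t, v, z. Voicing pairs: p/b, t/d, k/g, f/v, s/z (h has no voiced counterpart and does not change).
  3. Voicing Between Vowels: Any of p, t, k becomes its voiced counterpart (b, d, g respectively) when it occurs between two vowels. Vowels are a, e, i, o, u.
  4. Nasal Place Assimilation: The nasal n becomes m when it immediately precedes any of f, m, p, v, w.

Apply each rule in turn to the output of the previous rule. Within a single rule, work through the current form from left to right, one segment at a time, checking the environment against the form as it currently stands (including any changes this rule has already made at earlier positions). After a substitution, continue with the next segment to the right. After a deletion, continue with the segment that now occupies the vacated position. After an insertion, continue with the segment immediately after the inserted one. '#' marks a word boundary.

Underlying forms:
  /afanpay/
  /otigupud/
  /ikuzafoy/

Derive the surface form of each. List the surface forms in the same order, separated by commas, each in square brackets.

/afanpay/:
  1 Word-Final Devoicing: no change — [afanpay]
  2 Regressive Voicing Assimilation: no change — [afanpay]
  3 Voicing Between Vowels: no change — [afanpay]
  4 Nasal Place Assimilation: [afanpay] → [afampay]
/otigupud/:
  1 Word-Final Devoicing: [otigupud] → [otiguput]
  2 Regressive Voicing Assimilation: no change — [otiguput]
  3 Voicing Between Vowels: [otiguput] → [odigubut]
  4 Nasal Place Assimilation: no change — [odigubut]
/ikuzafoy/:
  1 Word-Final Devoicing: no change — [ikuzafoy]
  2 Regressive Voicing Assimilation: no change — [ikuzafoy]
  3 Voicing Between Vowels: [ikuzafoy] → [iguzafoy]
  4 Nasal Place Assimilation: no change — [iguzafoy]

[afampay], [odigubut], [iguzafoy]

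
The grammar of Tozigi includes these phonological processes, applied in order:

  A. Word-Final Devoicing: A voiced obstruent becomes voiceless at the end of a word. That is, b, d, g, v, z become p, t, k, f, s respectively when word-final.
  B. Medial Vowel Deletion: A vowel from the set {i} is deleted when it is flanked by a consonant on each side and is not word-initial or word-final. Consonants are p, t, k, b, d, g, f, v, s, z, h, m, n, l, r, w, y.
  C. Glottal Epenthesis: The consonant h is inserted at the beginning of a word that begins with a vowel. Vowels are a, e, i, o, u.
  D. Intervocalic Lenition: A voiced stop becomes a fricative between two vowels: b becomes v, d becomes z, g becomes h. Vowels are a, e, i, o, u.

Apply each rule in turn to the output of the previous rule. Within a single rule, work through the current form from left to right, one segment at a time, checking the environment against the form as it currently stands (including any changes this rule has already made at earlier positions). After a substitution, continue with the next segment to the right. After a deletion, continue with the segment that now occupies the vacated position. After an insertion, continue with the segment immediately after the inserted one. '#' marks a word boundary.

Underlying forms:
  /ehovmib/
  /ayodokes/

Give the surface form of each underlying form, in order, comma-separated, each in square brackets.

/ehovmib/:
  A Word-Final Devoicing: [ehovmib] → [ehovmip]
  B Medial Vowel Deletion: [ehovmip] → [ehovmp]
  C Glottal Epenthesis: [ehovmp] → [hehovmp]
  D Intervocalic Lenition: no change — [hehovmp]
/ayodokes/:
  A Word-Final Devoicing: no change — [ayodokes]
  B Medial Vowel Deletion: no change — [ayodokes]
  C Glottal Epenthesis: [ayodokes] → [hayodokes]
  D Intervocalic Lenition: [hayodokes] → [hayozokes]

[hehovmp], [hayozokes]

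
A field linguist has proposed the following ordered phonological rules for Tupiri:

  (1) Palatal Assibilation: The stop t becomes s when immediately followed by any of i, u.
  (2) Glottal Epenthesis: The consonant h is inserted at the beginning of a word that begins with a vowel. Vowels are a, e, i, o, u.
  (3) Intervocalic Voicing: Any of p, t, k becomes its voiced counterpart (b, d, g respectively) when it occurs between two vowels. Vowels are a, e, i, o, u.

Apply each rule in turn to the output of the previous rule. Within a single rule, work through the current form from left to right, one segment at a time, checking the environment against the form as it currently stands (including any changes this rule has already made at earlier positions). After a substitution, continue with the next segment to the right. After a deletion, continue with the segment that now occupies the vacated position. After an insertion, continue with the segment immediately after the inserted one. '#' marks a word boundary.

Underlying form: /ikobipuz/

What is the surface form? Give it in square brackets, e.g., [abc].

[higobibuz]

(1) Palatal Assibilation: no change — [ikobipuz]
(2) Glottal Epenthesis: [ikobipuz] → [hikobipuz]
(3) Intervocalic Voicing: [hikobipuz] → [higobibuz]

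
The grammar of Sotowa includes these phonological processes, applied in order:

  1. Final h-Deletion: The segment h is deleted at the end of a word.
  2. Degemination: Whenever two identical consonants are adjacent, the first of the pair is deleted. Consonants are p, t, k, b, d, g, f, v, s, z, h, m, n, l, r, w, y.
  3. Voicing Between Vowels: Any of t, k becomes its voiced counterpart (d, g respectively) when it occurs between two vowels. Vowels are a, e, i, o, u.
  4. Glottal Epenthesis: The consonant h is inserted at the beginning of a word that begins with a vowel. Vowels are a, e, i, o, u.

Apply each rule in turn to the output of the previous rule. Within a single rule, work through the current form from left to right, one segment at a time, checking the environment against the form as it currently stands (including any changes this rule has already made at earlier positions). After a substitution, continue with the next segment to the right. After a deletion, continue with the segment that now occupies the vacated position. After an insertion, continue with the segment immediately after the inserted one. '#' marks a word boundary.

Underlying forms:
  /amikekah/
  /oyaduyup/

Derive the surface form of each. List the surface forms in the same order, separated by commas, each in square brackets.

[hamigega], [hoyaduyup]

/amikekah/:
  1 Final h-Deletion: [amikekah] → [amikeka]
  2 Degemination: no change — [amikeka]
  3 Voicing Between Vowels: [amikeka] → [amigega]
  4 Glottal Epenthesis: [amigega] → [hamigega]
/oyaduyup/:
  1 Final h-Deletion: no change — [oyaduyup]
  2 Degemination: no change — [oyaduyup]
  3 Voicing Between Vowels: no change — [oyaduyup]
  4 Glottal Epenthesis: [oyaduyup] → [hoyaduyup]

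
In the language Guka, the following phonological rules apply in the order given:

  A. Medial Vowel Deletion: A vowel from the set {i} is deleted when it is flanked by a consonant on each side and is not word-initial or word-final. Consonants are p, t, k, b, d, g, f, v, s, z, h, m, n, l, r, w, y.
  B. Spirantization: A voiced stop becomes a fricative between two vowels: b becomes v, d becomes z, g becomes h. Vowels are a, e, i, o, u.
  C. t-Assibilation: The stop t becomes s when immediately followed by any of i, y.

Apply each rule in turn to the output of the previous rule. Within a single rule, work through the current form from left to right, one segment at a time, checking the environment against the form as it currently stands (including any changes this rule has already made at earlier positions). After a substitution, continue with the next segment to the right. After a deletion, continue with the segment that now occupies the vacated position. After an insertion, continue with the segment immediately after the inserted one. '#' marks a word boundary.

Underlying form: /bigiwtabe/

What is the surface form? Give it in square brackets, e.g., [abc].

A Medial Vowel Deletion: [bigiwtabe] → [bgwtabe]
B Spirantization: [bgwtabe] → [bgwtave]
C t-Assibilation: no change — [bgwtave]

[bgwtave]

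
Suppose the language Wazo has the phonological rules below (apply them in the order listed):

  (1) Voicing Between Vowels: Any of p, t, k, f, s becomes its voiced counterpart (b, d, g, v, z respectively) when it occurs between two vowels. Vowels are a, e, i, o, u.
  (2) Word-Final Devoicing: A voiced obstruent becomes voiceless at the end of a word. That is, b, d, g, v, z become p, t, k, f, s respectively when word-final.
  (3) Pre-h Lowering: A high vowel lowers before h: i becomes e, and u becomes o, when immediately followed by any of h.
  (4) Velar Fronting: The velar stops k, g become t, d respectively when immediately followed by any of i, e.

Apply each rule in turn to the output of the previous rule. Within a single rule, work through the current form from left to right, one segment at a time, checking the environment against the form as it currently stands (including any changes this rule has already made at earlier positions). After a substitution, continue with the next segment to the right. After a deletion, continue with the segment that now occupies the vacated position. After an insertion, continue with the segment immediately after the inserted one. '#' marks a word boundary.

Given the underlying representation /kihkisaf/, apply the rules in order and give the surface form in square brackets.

(1) Voicing Between Vowels: [kihkisaf] → [kihkizaf]
(2) Word-Final Devoicing: no change — [kihkizaf]
(3) Pre-h Lowering: [kihkizaf] → [kehkizaf]
(4) Velar Fronting: [kehkizaf] → [tehtizaf]

[tehtizaf]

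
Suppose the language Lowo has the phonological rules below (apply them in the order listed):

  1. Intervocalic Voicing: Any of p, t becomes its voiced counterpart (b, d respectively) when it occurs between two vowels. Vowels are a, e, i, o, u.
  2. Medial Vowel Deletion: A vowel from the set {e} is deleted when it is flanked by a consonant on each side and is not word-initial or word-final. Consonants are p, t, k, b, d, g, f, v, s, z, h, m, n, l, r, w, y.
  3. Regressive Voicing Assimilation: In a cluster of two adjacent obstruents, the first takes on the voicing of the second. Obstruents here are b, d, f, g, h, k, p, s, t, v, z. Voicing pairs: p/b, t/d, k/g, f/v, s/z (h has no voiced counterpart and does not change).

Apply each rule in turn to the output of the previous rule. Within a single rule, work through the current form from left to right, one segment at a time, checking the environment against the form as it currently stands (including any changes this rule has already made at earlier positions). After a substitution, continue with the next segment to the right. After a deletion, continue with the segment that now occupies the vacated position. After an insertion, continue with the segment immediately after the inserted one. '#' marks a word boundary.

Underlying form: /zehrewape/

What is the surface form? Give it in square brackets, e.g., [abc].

1 Intervocalic Voicing: [zehrewape] → [zehrewabe]
2 Medial Vowel Deletion: [zehrewabe] → [zhrwabe]
3 Regressive Voicing Assimilation: [zhrwabe] → [shrwabe]

[shrwabe]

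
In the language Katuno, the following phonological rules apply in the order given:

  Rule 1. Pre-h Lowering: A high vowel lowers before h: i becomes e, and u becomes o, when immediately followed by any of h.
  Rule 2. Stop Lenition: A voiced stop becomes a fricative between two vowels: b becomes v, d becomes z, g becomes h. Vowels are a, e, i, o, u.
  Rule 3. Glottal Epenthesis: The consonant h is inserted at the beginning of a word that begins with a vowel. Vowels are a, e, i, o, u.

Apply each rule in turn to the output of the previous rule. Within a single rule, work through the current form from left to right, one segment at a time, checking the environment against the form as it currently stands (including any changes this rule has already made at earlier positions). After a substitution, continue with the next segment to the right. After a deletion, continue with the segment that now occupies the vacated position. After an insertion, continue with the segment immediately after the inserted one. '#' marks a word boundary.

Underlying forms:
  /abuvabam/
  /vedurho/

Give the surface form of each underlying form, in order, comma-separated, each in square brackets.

[havuvavam], [vezurho]

/abuvabam/:
  Rule 1 Pre-h Lowering: no change — [abuvabam]
  Rule 2 Stop Lenition: [abuvabam] → [avuvavam]
  Rule 3 Glottal Epenthesis: [avuvavam] → [havuvavam]
/vedurho/:
  Rule 1 Pre-h Lowering: no change — [vedurho]
  Rule 2 Stop Lenition: [vedurho] → [vezurho]
  Rule 3 Glottal Epenthesis: no change — [vezurho]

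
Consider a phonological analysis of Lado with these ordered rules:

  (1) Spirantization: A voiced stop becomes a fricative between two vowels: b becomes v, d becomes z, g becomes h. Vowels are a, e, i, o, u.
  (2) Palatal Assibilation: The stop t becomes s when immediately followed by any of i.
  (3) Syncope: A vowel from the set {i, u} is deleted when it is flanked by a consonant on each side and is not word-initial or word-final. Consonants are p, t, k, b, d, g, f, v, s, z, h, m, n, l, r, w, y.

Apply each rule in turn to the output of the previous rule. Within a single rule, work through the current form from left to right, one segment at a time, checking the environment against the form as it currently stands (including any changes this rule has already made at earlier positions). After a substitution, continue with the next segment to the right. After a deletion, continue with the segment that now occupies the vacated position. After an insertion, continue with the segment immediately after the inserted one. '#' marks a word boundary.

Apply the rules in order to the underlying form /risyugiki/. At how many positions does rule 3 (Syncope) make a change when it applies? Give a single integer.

(1) Spirantization: [risyugiki] → [risyuhiki]
(2) Palatal Assibilation: no change — [risyuhiki]
(3) Syncope: [risyuhiki] → [rsyhki]
Rule 3 changed 3 position(s).

3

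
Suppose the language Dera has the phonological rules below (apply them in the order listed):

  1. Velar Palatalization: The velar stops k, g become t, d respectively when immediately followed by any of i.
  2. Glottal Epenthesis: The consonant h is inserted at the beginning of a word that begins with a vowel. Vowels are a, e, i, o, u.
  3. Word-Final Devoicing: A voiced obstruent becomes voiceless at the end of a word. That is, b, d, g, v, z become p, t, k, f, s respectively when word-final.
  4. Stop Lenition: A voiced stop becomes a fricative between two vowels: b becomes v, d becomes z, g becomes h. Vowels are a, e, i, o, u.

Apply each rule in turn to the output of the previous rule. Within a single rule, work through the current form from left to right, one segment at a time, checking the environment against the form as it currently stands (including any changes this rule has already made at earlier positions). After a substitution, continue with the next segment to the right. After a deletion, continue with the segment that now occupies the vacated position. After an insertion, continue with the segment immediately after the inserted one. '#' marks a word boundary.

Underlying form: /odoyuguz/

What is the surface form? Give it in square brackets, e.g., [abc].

[hozoyuhus]

1 Velar Palatalization: no change — [odoyuguz]
2 Glottal Epenthesis: [odoyuguz] → [hodoyuguz]
3 Word-Final Devoicing: [hodoyuguz] → [hodoyugus]
4 Stop Lenition: [hodoyugus] → [hozoyuhus]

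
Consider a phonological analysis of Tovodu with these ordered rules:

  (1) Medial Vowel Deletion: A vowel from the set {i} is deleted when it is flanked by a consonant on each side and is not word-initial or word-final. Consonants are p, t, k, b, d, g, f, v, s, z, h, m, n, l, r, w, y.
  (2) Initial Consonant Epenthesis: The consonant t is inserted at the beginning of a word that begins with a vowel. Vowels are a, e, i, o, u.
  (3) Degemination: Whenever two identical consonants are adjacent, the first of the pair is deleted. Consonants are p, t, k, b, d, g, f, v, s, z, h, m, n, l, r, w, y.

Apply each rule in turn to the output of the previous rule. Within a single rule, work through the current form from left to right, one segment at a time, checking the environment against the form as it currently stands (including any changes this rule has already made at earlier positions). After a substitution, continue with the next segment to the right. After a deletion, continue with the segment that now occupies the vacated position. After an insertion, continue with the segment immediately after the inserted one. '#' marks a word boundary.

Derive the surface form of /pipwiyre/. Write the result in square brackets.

[pwyre]

(1) Medial Vowel Deletion: [pipwiyre] → [ppwyre]
(2) Initial Consonant Epenthesis: no change — [ppwyre]
(3) Degemination: [ppwyre] → [pwyre]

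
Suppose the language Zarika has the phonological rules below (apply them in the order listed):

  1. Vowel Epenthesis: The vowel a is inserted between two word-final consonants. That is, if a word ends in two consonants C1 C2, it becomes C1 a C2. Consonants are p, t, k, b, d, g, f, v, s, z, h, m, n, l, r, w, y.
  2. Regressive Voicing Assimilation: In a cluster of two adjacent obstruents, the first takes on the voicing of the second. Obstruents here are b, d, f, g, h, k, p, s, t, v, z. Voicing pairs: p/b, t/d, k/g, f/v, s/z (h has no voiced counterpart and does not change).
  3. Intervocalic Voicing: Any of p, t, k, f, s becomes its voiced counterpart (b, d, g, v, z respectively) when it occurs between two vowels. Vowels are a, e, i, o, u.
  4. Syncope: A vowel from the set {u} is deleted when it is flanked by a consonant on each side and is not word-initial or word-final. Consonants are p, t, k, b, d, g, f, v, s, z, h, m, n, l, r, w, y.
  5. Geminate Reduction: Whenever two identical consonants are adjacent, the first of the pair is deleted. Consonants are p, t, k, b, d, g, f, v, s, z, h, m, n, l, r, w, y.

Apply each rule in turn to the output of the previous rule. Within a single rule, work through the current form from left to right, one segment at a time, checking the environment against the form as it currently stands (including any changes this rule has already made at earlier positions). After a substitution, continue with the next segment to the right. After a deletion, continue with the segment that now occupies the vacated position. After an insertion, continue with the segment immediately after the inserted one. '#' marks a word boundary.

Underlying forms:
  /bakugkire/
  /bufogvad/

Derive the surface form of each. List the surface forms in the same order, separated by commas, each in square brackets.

[bagkire], [bvogvad]

/bakugkire/:
  1 Vowel Epenthesis: no change — [bakugkire]
  2 Regressive Voicing Assimilation: [bakugkire] → [bakukkire]
  3 Intervocalic Voicing: [bakukkire] → [bagukkire]
  4 Syncope: [bagukkire] → [bagkkire]
  5 Geminate Reduction: [bagkkire] → [bagkire]
/bufogvad/:
  1 Vowel Epenthesis: no change — [bufogvad]
  2 Regressive Voicing Assimilation: no change — [bufogvad]
  3 Intervocalic Voicing: [bufogvad] → [buvogvad]
  4 Syncope: [buvogvad] → [bvogvad]
  5 Geminate Reduction: no change — [bvogvad]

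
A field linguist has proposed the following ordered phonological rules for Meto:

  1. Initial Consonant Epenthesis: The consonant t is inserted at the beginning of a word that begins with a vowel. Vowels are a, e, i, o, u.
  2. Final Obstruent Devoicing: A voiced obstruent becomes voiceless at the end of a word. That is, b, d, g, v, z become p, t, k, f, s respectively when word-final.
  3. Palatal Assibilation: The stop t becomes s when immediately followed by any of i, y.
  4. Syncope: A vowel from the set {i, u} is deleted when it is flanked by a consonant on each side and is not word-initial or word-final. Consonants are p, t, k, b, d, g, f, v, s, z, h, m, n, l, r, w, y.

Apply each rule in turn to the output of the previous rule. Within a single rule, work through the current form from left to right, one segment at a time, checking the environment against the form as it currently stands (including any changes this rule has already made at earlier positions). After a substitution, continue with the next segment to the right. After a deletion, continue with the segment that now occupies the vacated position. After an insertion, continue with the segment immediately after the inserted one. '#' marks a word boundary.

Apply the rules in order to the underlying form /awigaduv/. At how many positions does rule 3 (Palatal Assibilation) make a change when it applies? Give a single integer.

0

1 Initial Consonant Epenthesis: [awigaduv] → [tawigaduv]
2 Final Obstruent Devoicing: [tawigaduv] → [tawigaduf]
3 Palatal Assibilation: no change — [tawigaduf]
4 Syncope: [tawigaduf] → [tawgadf]
Rule 3 changed 0 position(s).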